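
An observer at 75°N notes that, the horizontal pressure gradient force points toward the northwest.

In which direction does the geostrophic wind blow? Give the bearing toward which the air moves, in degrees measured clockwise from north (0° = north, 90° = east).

045°

The pressure-gradient force points toward the northwest (bearing 315°).
Geostrophic balance: in the Northern Hemisphere the Coriolis force deflects motion to the right, so the geostrophic wind blows 90° to the right of the pressure-gradient force (low pressure on the left).
Rotating 315° by 90° clockwise gives 045° — the wind blows toward the northeast.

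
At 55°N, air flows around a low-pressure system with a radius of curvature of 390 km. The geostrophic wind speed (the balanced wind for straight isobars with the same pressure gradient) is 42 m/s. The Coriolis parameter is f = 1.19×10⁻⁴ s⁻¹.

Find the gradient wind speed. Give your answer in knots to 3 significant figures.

Around a low, centrifugal force acts outward with Coriolis, so pressure-gradient force balances both:
(1/ρ)|∂P/∂n| = fV + V²/R  →  V² + fR·V − fR·V_g = 0
With fR = 1.19×10⁻⁴ × 390×10³ m = 46.4 m/s:
V = [−fR + √((fR)² + 4 fR V_g)]/2 = [−46.4 + √(46.4² + 4×46.4×42)]/2 = 26.7 m/s
Subgeostrophic (V < V_g = 42 m/s), as expected around a low.
Converting: 26.7 m/s × 1.944 = 51.8 knots

51.8 knots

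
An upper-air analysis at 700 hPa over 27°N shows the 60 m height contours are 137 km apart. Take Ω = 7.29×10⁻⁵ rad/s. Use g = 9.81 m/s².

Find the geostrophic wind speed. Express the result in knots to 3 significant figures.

Coriolis parameter at 27°N:
f = 2Ω sin φ = 2 × 7.29×10⁻⁵ × sin 27° = 6.62×10⁻⁵ s⁻¹
Height gradient: |∂Z/∂n| = 60 m / 137000 m = 4.38×10⁻⁴
On a pressure surface, geostrophic balance gives V_g = (g/f)|∂Z/∂n|:
V_g = 9.81 × 4.38×10⁻⁴ / 6.62×10⁻⁵ = 64.9 m/s
Converting: 64.9 m/s × 1.944 = 126 knots

126 knots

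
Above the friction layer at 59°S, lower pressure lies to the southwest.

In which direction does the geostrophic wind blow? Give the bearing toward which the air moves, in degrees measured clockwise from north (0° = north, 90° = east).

The pressure-gradient force points toward the southwest (bearing 225°).
Geostrophic balance: in the Southern Hemisphere the Coriolis force deflects motion to the left, so the geostrophic wind blows 90° to the left of the pressure-gradient force (low pressure on the right).
Rotating 225° by 90° counterclockwise gives 135° — the wind blows toward the southeast.

135°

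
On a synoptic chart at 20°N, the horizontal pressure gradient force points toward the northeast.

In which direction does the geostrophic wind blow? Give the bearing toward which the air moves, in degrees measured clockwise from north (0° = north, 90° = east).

The pressure-gradient force points toward the northeast (bearing 045°).
Geostrophic balance: in the Northern Hemisphere the Coriolis force deflects motion to the right, so the geostrophic wind blows 90° to the right of the pressure-gradient force (low pressure on the left).
Rotating 045° by 90° clockwise gives 135° — the wind blows toward the southeast.

135°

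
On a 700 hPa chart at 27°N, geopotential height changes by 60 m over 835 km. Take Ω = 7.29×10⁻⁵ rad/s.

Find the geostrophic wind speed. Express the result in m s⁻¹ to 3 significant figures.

Coriolis parameter at 27°N:
f = 2Ω sin φ = 2 × 7.29×10⁻⁵ × sin 27° = 6.62×10⁻⁵ s⁻¹
Height gradient: |∂Z/∂n| = 60 m / 835000 m = 7.19×10⁻⁵
On a pressure surface, geostrophic balance gives V_g = (g/f)|∂Z/∂n|:
V_g = 9.81 × 7.19×10⁻⁵ / 6.62×10⁻⁵ = 10.6 m/s

10.6 m s⁻¹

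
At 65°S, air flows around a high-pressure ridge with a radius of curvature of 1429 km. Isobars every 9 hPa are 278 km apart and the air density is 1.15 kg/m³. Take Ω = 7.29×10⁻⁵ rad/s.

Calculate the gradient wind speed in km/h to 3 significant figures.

88.1 km/h

Coriolis parameter at 65°S:
f = 2Ω sin φ = 2 × 7.29×10⁻⁵ × sin 65° = 1.32×10⁻⁴ s⁻¹
Pressure gradient: |∂P/∂n| = 900 Pa / 278000 m = 3.24×10⁻³ Pa/m
Geostrophic speed: V_g = |∂P/∂n|/(fρ) = 3.24×10⁻³/(1.32×10⁻⁴ × 1.15) = 21.3 m/s
Around a high, pressure-gradient force acts outward with centrifugal, so Coriolis balances both:
fV = (1/ρ)|∂P/∂n| + V²/R  →  V² − fR·V + fR·V_g = 0
With fR = 1.32×10⁻⁴ × 1429×10³ m = 189 m/s:
V = [fR − √((fR)² − 4 fR V_g)]/2 = [189 − √(189² − 4×189×21.3)]/2 = 24.5 m/s
Supergeostrophic (V > V_g = 21.3 m/s), as expected around a high.
Converting: 24.5 m/s × 3.6 = 88.1 km/h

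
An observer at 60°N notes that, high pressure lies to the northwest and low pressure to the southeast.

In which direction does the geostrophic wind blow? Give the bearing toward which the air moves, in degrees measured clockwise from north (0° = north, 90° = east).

The pressure-gradient force points toward the southeast (bearing 135°).
Geostrophic balance: in the Northern Hemisphere the Coriolis force deflects motion to the right, so the geostrophic wind blows 90° to the right of the pressure-gradient force (low pressure on the left).
Rotating 135° by 90° clockwise gives 225° — the wind blows toward the southwest.

225°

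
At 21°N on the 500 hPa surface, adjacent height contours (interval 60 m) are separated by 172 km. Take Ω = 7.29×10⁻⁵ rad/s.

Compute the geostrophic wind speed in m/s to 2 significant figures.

Coriolis parameter at 21°N:
f = 2Ω sin φ = 2 × 7.29×10⁻⁵ × sin 21° = 5.23×10⁻⁵ s⁻¹
Height gradient: |∂Z/∂n| = 60 m / 172000 m = 3.49×10⁻⁴
On a pressure surface, geostrophic balance gives V_g = (g/f)|∂Z/∂n|:
V_g = 9.81 × 3.49×10⁻⁴ / 5.23×10⁻⁵ = 65.5 m/s

65 m/s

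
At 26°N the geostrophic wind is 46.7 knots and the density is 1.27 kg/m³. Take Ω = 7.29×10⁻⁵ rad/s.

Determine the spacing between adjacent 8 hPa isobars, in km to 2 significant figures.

Coriolis parameter at 26°N:
f = 2Ω sin φ = 2 × 7.29×10⁻⁵ × sin 26° = 6.39×10⁻⁵ s⁻¹
Wind speed in SI: 46.7 knots = 24.0 m/s
Geostrophic balance rearranged: |∂P/∂n| = f ρ V_g
|∂P/∂n| = 6.39×10⁻⁵ × 1.27 × 24.0 = 1.95×10⁻³ Pa/m
Isobar spacing: Δn = ΔP/|∂P/∂n| = 800 Pa / 1.95×10⁻³ Pa/m = 410234 m ≈ 410 km

410 km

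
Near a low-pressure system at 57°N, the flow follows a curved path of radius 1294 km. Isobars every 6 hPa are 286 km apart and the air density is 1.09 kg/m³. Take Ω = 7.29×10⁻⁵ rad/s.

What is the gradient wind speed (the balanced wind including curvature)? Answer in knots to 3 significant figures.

Coriolis parameter at 57°N:
f = 2Ω sin φ = 2 × 7.29×10⁻⁵ × sin 57° = 1.22×10⁻⁴ s⁻¹
Pressure gradient: |∂P/∂n| = 600 Pa / 286000 m = 2.10×10⁻³ Pa/m
Geostrophic speed: V_g = |∂P/∂n|/(fρ) = 2.10×10⁻³/(1.22×10⁻⁴ × 1.09) = 15.7 m/s
Around a low, centrifugal force acts outward with Coriolis, so pressure-gradient force balances both:
(1/ρ)|∂P/∂n| = fV + V²/R  →  V² + fR·V − fR·V_g = 0
With fR = 1.22×10⁻⁴ × 1294×10³ m = 158 m/s:
V = [−fR + √((fR)² + 4 fR V_g)]/2 = [−158 + √(158² + 4×158×15.7)]/2 = 14.4 m/s
Subgeostrophic (V < V_g = 15.7 m/s), as expected around a low.
Converting: 14.4 m/s × 1.944 = 28.0 knots

28.0 knots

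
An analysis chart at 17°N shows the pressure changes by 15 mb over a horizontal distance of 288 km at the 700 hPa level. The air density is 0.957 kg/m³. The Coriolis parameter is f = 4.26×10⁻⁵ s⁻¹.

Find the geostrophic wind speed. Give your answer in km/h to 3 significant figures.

Pressure gradient: |∂P/∂n| = 1500 Pa / 288000 m = 5.21×10⁻³ Pa/m
Geostrophic balance (pressure-gradient force = Coriolis force):
V_g = (1/(fρ)) |∂P/∂n| = 5.21×10⁻³ / (4.26×10⁻⁵ × 0.957) = 128 m/s
Converting: 128 m/s × 3.6 = 460 km/h

460 km/h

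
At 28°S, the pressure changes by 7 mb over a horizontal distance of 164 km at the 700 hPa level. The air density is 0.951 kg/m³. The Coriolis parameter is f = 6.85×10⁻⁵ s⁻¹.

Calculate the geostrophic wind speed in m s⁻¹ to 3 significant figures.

Pressure gradient: |∂P/∂n| = 700 Pa / 164000 m = 4.27×10⁻³ Pa/m
Geostrophic balance (pressure-gradient force = Coriolis force):
V_g = (1/(fρ)) |∂P/∂n| = 4.27×10⁻³ / (6.85×10⁻⁵ × 0.951) = 65.5 m/s

65.5 m s⁻¹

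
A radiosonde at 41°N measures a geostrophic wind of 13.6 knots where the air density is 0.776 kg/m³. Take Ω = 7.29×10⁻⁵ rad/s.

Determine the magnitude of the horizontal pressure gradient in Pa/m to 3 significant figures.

Coriolis parameter at 41°N:
f = 2Ω sin φ = 2 × 7.29×10⁻⁵ × sin 41° = 9.57×10⁻⁵ s⁻¹
Wind speed in SI: 13.6 knots = 7.00 m/s
Geostrophic balance rearranged: |∂P/∂n| = f ρ V_g
|∂P/∂n| = 9.57×10⁻⁵ × 0.776 × 7.00 = 5.19×10⁻⁴ Pa/m

5.19×10⁻⁴ Pa/m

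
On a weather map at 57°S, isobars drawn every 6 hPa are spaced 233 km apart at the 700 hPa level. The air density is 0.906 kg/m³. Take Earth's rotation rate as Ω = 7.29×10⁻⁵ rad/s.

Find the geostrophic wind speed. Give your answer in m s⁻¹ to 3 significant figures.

Coriolis parameter at 57°S:
f = 2Ω sin φ = 2 × 7.29×10⁻⁵ × sin 57° = 1.22×10⁻⁴ s⁻¹
Pressure gradient: |∂P/∂n| = 600 Pa / 233000 m = 2.58×10⁻³ Pa/m
Geostrophic balance (pressure-gradient force = Coriolis force):
V_g = (1/(fρ)) |∂P/∂n| = 2.58×10⁻³ / (1.22×10⁻⁴ × 0.906) = 23.2 m/s

23.2 m s⁻¹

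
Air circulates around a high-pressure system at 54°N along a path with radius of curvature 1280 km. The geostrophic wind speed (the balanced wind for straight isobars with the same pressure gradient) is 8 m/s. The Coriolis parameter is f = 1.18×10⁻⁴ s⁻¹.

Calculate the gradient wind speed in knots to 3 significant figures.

16.5 knots

Around a high, pressure-gradient force acts outward with centrifugal, so Coriolis balances both:
fV = (1/ρ)|∂P/∂n| + V²/R  →  V² − fR·V + fR·V_g = 0
With fR = 1.18×10⁻⁴ × 1280×10³ m = 151 m/s:
V = [fR − √((fR)² − 4 fR V_g)]/2 = [151 − √(151² − 4×151×8)]/2 = 8.48 m/s
Supergeostrophic (V > V_g = 8 m/s), as expected around a high.
Converting: 8.48 m/s × 1.944 = 16.5 knots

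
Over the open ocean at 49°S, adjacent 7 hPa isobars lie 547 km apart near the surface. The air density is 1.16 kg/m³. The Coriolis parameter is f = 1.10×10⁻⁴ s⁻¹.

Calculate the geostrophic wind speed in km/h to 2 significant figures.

36 km/h

Pressure gradient: |∂P/∂n| = 700 Pa / 547000 m = 1.28×10⁻³ Pa/m
Geostrophic balance (pressure-gradient force = Coriolis force):
V_g = (1/(fρ)) |∂P/∂n| = 1.28×10⁻³ / (1.10×10⁻⁴ × 1.16) = 10.0 m/s
Converting: 10.0 m/s × 3.6 = 36 km/h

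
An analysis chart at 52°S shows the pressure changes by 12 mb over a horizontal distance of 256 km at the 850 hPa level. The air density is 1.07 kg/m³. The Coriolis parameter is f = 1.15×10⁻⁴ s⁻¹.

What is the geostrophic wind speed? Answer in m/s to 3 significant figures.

Pressure gradient: |∂P/∂n| = 1200 Pa / 256000 m = 4.69×10⁻³ Pa/m
Geostrophic balance (pressure-gradient force = Coriolis force):
V_g = (1/(fρ)) |∂P/∂n| = 4.69×10⁻³ / (1.15×10⁻⁴ × 1.07) = 38.1 m/s

38.1 m/s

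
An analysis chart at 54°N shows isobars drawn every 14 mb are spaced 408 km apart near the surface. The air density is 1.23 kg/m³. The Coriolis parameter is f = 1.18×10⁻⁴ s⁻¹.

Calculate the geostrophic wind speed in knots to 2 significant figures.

Pressure gradient: |∂P/∂n| = 1400 Pa / 408000 m = 3.43×10⁻³ Pa/m
Geostrophic balance (pressure-gradient force = Coriolis force):
V_g = (1/(fρ)) |∂P/∂n| = 3.43×10⁻³ / (1.18×10⁻⁴ × 1.23) = 23.6 m/s
Converting: 23.6 m/s × 1.944 = 46 knots

46 knots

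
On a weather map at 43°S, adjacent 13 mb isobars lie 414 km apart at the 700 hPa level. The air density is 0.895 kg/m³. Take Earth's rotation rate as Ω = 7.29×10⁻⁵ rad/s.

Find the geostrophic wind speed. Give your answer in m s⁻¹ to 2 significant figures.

Coriolis parameter at 43°S:
f = 2Ω sin φ = 2 × 7.29×10⁻⁵ × sin 43° = 9.94×10⁻⁵ s⁻¹
Pressure gradient: |∂P/∂n| = 1300 Pa / 414000 m = 3.14×10⁻³ Pa/m
Geostrophic balance (pressure-gradient force = Coriolis force):
V_g = (1/(fρ)) |∂P/∂n| = 3.14×10⁻³ / (9.94×10⁻⁵ × 0.895) = 35.3 m/s

35 m s⁻¹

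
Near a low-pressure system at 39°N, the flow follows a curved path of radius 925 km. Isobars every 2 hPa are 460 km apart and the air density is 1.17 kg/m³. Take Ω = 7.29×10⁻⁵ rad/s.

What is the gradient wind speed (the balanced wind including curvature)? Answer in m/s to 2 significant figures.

3.9 m/s

Coriolis parameter at 39°N:
f = 2Ω sin φ = 2 × 7.29×10⁻⁵ × sin 39° = 9.18×10⁻⁵ s⁻¹
Pressure gradient: |∂P/∂n| = 200 Pa / 460000 m = 4.35×10⁻⁴ Pa/m
Geostrophic speed: V_g = |∂P/∂n|/(fρ) = 4.35×10⁻⁴/(9.18×10⁻⁵ × 1.17) = 4.05 m/s
Around a low, centrifugal force acts outward with Coriolis, so pressure-gradient force balances both:
(1/ρ)|∂P/∂n| = fV + V²/R  →  V² + fR·V − fR·V_g = 0
With fR = 9.18×10⁻⁵ × 925×10³ m = 84.9 m/s:
V = [−fR + √((fR)² + 4 fR V_g)]/2 = [−84.9 + √(84.9² + 4×84.9×4.05)]/2 = 3.87 m/s
Subgeostrophic (V < V_g = 4.05 m/s), as expected around a low.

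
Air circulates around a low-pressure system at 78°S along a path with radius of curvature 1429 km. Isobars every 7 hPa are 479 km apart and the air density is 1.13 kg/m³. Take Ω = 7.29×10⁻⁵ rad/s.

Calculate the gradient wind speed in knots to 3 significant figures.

Coriolis parameter at 78°S:
f = 2Ω sin φ = 2 × 7.29×10⁻⁵ × sin 78° = 1.43×10⁻⁴ s⁻¹
Pressure gradient: |∂P/∂n| = 700 Pa / 479000 m = 1.46×10⁻³ Pa/m
Geostrophic speed: V_g = |∂P/∂n|/(fρ) = 1.46×10⁻³/(1.43×10⁻⁴ × 1.13) = 9.07 m/s
Around a low, centrifugal force acts outward with Coriolis, so pressure-gradient force balances both:
(1/ρ)|∂P/∂n| = fV + V²/R  →  V² + fR·V − fR·V_g = 0
With fR = 1.43×10⁻⁴ × 1429×10³ m = 204 m/s:
V = [−fR + √((fR)² + 4 fR V_g)]/2 = [−204 + √(204² + 4×204×9.07)]/2 = 8.7 m/s
Subgeostrophic (V < V_g = 9.07 m/s), as expected around a low.
Converting: 8.7 m/s × 1.944 = 16.9 knots

16.9 knots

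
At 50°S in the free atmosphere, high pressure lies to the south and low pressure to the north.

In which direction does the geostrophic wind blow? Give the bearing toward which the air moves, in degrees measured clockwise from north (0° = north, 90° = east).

270°

The pressure-gradient force points toward the north (bearing 000°).
Geostrophic balance: in the Southern Hemisphere the Coriolis force deflects motion to the left, so the geostrophic wind blows 90° to the left of the pressure-gradient force (low pressure on the right).
Rotating 000° by 90° counterclockwise gives 270° — the wind blows toward the west.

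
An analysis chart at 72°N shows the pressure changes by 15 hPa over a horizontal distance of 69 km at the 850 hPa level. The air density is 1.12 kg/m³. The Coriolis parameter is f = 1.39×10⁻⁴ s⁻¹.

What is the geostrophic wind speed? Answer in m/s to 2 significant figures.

140 m/s

Pressure gradient: |∂P/∂n| = 1500 Pa / 69000 m = 2.17×10⁻² Pa/m
Geostrophic balance (pressure-gradient force = Coriolis force):
V_g = (1/(fρ)) |∂P/∂n| = 2.17×10⁻² / (1.39×10⁻⁴ × 1.12) = 140 m/s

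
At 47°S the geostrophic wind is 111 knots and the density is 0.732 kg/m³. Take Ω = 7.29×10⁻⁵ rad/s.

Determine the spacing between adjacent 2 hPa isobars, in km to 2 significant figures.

45 km

Coriolis parameter at 47°S:
f = 2Ω sin φ = 2 × 7.29×10⁻⁵ × sin 47° = 1.07×10⁻⁴ s⁻¹
Wind speed in SI: 111 knots = 57.1 m/s
Geostrophic balance rearranged: |∂P/∂n| = f ρ V_g
|∂P/∂n| = 1.07×10⁻⁴ × 0.732 × 57.1 = 4.46×10⁻³ Pa/m
Isobar spacing: Δn = ΔP/|∂P/∂n| = 200 Pa / 4.46×10⁻³ Pa/m = 44872 m ≈ 45 km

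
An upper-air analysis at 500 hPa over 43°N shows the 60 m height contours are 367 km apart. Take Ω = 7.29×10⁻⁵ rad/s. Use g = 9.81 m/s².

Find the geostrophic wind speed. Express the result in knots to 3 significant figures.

Coriolis parameter at 43°N:
f = 2Ω sin φ = 2 × 7.29×10⁻⁵ × sin 43° = 9.94×10⁻⁵ s⁻¹
Height gradient: |∂Z/∂n| = 60 m / 367000 m = 1.63×10⁻⁴
On a pressure surface, geostrophic balance gives V_g = (g/f)|∂Z/∂n|:
V_g = 9.81 × 1.63×10⁻⁴ / 9.94×10⁻⁵ = 16.1 m/s
Converting: 16.1 m/s × 1.944 = 31.4 knots

31.4 knots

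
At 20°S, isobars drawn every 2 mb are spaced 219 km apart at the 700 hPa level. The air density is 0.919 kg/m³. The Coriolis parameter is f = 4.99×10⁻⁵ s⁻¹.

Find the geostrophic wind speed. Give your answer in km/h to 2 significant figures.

72 km/h

Pressure gradient: |∂P/∂n| = 200 Pa / 219000 m = 9.13×10⁻⁴ Pa/m
Geostrophic balance (pressure-gradient force = Coriolis force):
V_g = (1/(fρ)) |∂P/∂n| = 9.13×10⁻⁴ / (4.99×10⁻⁵ × 0.919) = 19.9 m/s
Converting: 19.9 m/s × 3.6 = 72 km/h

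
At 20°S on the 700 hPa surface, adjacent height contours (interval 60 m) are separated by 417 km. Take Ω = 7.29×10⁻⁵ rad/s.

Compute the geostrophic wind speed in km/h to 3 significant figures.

Coriolis parameter at 20°S:
f = 2Ω sin φ = 2 × 7.29×10⁻⁵ × sin 20° = 4.99×10⁻⁵ s⁻¹
Height gradient: |∂Z/∂n| = 60 m / 417000 m = 1.44×10⁻⁴
On a pressure surface, geostrophic balance gives V_g = (g/f)|∂Z/∂n|:
V_g = 9.81 × 1.44×10⁻⁴ / 4.99×10⁻⁵ = 28.3 m/s
Converting: 28.3 m/s × 3.6 = 102 km/h

102 km/h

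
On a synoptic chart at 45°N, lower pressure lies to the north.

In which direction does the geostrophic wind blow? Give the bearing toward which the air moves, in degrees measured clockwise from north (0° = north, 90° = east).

The pressure-gradient force points toward the north (bearing 000°).
Geostrophic balance: in the Northern Hemisphere the Coriolis force deflects motion to the right, so the geostrophic wind blows 90° to the right of the pressure-gradient force (low pressure on the left).
Rotating 000° by 90° clockwise gives 090° — the wind blows toward the east.

090°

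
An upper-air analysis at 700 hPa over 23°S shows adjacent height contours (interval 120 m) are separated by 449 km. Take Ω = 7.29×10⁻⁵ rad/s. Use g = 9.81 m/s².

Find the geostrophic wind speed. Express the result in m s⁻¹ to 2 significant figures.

Coriolis parameter at 23°S:
f = 2Ω sin φ = 2 × 7.29×10⁻⁵ × sin 23° = 5.70×10⁻⁵ s⁻¹
Height gradient: |∂Z/∂n| = 120 m / 449000 m = 2.67×10⁻⁴
On a pressure surface, geostrophic balance gives V_g = (g/f)|∂Z/∂n|:
V_g = 9.81 × 2.67×10⁻⁴ / 5.70×10⁻⁵ = 46.0 m/s

46 m s⁻¹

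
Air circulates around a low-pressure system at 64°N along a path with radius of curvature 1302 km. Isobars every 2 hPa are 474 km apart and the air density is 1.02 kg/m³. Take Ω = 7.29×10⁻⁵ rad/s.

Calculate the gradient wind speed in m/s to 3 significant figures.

3.10 m/s

Coriolis parameter at 64°N:
f = 2Ω sin φ = 2 × 7.29×10⁻⁵ × sin 64° = 1.31×10⁻⁴ s⁻¹
Pressure gradient: |∂P/∂n| = 200 Pa / 474000 m = 4.22×10⁻⁴ Pa/m
Geostrophic speed: V_g = |∂P/∂n|/(fρ) = 4.22×10⁻⁴/(1.31×10⁻⁴ × 1.02) = 3.16 m/s
Around a low, centrifugal force acts outward with Coriolis, so pressure-gradient force balances both:
(1/ρ)|∂P/∂n| = fV + V²/R  →  V² + fR·V − fR·V_g = 0
With fR = 1.31×10⁻⁴ × 1302×10³ m = 171 m/s:
V = [−fR + √((fR)² + 4 fR V_g)]/2 = [−171 + √(171² + 4×171×3.16)]/2 = 3.1 m/s
Subgeostrophic (V < V_g = 3.16 m/s), as expected around a low.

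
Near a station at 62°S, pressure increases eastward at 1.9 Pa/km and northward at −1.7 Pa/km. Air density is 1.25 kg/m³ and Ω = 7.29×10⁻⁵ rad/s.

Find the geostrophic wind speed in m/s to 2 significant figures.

16 m/s

Coriolis parameter at 62°S:
f = 2Ω sin φ = 2 × 7.29×10⁻⁵ × sin 62° = 1.29×10⁻⁴ s⁻¹
In the Southern Hemisphere f is negative: f = −1.29×10⁻⁴ s⁻¹.
Component geostrophic relations (x east, y north):
u_g = −(1/(fρ)) ∂P/∂y,  v_g = (1/(fρ)) ∂P/∂x
u_g = −(−1.7×10⁻³)/(−1.29×10⁻⁴ × 1.25) = −10.6 m/s;  v_g = (1.9×10⁻³)/(−1.29×10⁻⁴ × 1.25) = −11.8 m/s
|V_g| = √(u_g² + v_g²) = 15.8 m/s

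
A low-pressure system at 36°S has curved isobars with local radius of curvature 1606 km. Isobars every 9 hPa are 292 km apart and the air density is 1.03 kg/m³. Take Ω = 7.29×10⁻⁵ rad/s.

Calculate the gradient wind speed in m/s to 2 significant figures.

Coriolis parameter at 36°S:
f = 2Ω sin φ = 2 × 7.29×10⁻⁵ × sin 36° = 8.57×10⁻⁵ s⁻¹
Pressure gradient: |∂P/∂n| = 900 Pa / 292000 m = 3.08×10⁻³ Pa/m
Geostrophic speed: V_g = |∂P/∂n|/(fρ) = 3.08×10⁻³/(8.57×10⁻⁵ × 1.03) = 34.9 m/s
Around a low, centrifugal force acts outward with Coriolis, so pressure-gradient force balances both:
(1/ρ)|∂P/∂n| = fV + V²/R  →  V² + fR·V − fR·V_g = 0
With fR = 8.57×10⁻⁵ × 1606×10³ m = 138 m/s:
V = [−fR + √((fR)² + 4 fR V_g)]/2 = [−138 + √(138² + 4×138×34.9)]/2 = 28.9 m/s
Subgeostrophic (V < V_g = 34.9 m/s), as expected around a low.

29 m/s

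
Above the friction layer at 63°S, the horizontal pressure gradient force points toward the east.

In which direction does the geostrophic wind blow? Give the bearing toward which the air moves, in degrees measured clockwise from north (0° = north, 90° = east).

000°

The pressure-gradient force points toward the east (bearing 090°).
Geostrophic balance: in the Southern Hemisphere the Coriolis force deflects motion to the left, so the geostrophic wind blows 90° to the left of the pressure-gradient force (low pressure on the right).
Rotating 090° by 90° counterclockwise gives 000° — the wind blows toward the north.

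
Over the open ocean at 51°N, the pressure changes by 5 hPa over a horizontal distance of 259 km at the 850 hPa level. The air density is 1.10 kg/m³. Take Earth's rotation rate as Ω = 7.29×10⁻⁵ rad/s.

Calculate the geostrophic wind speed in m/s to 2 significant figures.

Coriolis parameter at 51°N:
f = 2Ω sin φ = 2 × 7.29×10⁻⁵ × sin 51° = 1.13×10⁻⁴ s⁻¹
Pressure gradient: |∂P/∂n| = 500 Pa / 259000 m = 1.93×10⁻³ Pa/m
Geostrophic balance (pressure-gradient force = Coriolis force):
V_g = (1/(fρ)) |∂P/∂n| = 1.93×10⁻³ / (1.13×10⁻⁴ × 1.10) = 15.5 m/s

15 m/s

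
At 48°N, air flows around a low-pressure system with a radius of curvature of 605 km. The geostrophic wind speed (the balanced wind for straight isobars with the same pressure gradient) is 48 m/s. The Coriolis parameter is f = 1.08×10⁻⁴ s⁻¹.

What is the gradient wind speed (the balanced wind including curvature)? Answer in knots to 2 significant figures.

Around a low, centrifugal force acts outward with Coriolis, so pressure-gradient force balances both:
(1/ρ)|∂P/∂n| = fV + V²/R  →  V² + fR·V − fR·V_g = 0
With fR = 1.08×10⁻⁴ × 605×10³ m = 65.3 m/s:
V = [−fR + √((fR)² + 4 fR V_g)]/2 = [−65.3 + √(65.3² + 4×65.3×48)]/2 = 32.2 m/s
Subgeostrophic (V < V_g = 48 m/s), as expected around a low.
Converting: 32.2 m/s × 1.944 = 63 knots

63 knots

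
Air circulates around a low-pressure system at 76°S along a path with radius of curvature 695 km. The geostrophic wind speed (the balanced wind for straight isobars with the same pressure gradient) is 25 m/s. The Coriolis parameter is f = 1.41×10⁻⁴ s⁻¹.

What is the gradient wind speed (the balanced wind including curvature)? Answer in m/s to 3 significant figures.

20.6 m/s

Around a low, centrifugal force acts outward with Coriolis, so pressure-gradient force balances both:
(1/ρ)|∂P/∂n| = fV + V²/R  →  V² + fR·V − fR·V_g = 0
With fR = 1.41×10⁻⁴ × 695×10³ m = 98.0 m/s:
V = [−fR + √((fR)² + 4 fR V_g)]/2 = [−98.0 + √(98.0² + 4×98.0×25)]/2 = 20.6 m/s
Subgeostrophic (V < V_g = 25 m/s), as expected around a low.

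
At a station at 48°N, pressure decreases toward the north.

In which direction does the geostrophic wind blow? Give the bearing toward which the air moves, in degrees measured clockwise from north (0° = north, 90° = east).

The pressure-gradient force points toward the north (bearing 000°).
Geostrophic balance: in the Northern Hemisphere the Coriolis force deflects motion to the right, so the geostrophic wind blows 90° to the right of the pressure-gradient force (low pressure on the left).
Rotating 000° by 90° clockwise gives 090° — the wind blows toward the east.

090°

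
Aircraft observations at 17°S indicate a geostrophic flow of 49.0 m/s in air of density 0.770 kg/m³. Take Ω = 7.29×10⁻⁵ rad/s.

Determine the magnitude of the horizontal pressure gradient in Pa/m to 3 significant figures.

Coriolis parameter at 17°S:
f = 2Ω sin φ = 2 × 7.29×10⁻⁵ × sin 17° = 4.26×10⁻⁵ s⁻¹
Geostrophic balance rearranged: |∂P/∂n| = f ρ V_g
|∂P/∂n| = 4.26×10⁻⁵ × 0.770 × 49.0 = 1.61×10⁻³ Pa/m

1.61×10⁻³ Pa/m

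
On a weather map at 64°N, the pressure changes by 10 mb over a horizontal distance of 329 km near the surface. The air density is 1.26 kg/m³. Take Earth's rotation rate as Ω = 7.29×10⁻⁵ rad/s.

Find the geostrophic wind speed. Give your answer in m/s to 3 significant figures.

18.4 m/s

Coriolis parameter at 64°N:
f = 2Ω sin φ = 2 × 7.29×10⁻⁵ × sin 64° = 1.31×10⁻⁴ s⁻¹
Pressure gradient: |∂P/∂n| = 1000 Pa / 329000 m = 3.04×10⁻³ Pa/m
Geostrophic balance (pressure-gradient force = Coriolis force):
V_g = (1/(fρ)) |∂P/∂n| = 3.04×10⁻³ / (1.31×10⁻⁴ × 1.26) = 18.4 m/s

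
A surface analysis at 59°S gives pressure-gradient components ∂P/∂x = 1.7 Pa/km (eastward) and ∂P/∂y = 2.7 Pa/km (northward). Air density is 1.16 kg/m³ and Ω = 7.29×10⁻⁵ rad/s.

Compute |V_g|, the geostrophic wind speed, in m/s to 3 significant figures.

Coriolis parameter at 59°S:
f = 2Ω sin φ = 2 × 7.29×10⁻⁵ × sin 59° = 1.25×10⁻⁴ s⁻¹
In the Southern Hemisphere f is negative: f = −1.25×10⁻⁴ s⁻¹.
Component geostrophic relations (x east, y north):
u_g = −(1/(fρ)) ∂P/∂y,  v_g = (1/(fρ)) ∂P/∂x
u_g = −(2.7×10⁻³)/(−1.25×10⁻⁴ × 1.16) = 18.6 m/s;  v_g = (1.7×10⁻³)/(−1.25×10⁻⁴ × 1.16) = −11.7 m/s
|V_g| = √(u_g² + v_g²) = 22.0 m/s

22.0 m/s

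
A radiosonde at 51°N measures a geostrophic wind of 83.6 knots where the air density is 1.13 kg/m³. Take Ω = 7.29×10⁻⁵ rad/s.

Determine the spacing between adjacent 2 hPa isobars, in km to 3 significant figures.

36.3 km

Coriolis parameter at 51°N:
f = 2Ω sin φ = 2 × 7.29×10⁻⁵ × sin 51° = 1.13×10⁻⁴ s⁻¹
Wind speed in SI: 83.6 knots = 43.0 m/s
Geostrophic balance rearranged: |∂P/∂n| = f ρ V_g
|∂P/∂n| = 1.13×10⁻⁴ × 1.13 × 43.0 = 5.51×10⁻³ Pa/m
Isobar spacing: Δn = ΔP/|∂P/∂n| = 200 Pa / 5.51×10⁻³ Pa/m = 36320 m ≈ 36.3 km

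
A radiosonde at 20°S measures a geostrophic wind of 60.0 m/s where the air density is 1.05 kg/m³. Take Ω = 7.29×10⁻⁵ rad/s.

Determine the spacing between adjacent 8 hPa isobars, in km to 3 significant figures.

255 km

Coriolis parameter at 20°S:
f = 2Ω sin φ = 2 × 7.29×10⁻⁵ × sin 20° = 4.99×10⁻⁵ s⁻¹
Geostrophic balance rearranged: |∂P/∂n| = f ρ V_g
|∂P/∂n| = 4.99×10⁻⁵ × 1.05 × 60.0 = 3.14×10⁻³ Pa/m
Isobar spacing: Δn = ΔP/|∂P/∂n| = 800 Pa / 3.14×10⁻³ Pa/m = 254648 m ≈ 255 km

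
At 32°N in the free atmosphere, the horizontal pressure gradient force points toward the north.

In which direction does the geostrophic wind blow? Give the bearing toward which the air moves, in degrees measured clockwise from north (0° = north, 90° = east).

090°

The pressure-gradient force points toward the north (bearing 000°).
Geostrophic balance: in the Northern Hemisphere the Coriolis force deflects motion to the right, so the geostrophic wind blows 90° to the right of the pressure-gradient force (low pressure on the left).
Rotating 000° by 90° clockwise gives 090° — the wind blows toward the east.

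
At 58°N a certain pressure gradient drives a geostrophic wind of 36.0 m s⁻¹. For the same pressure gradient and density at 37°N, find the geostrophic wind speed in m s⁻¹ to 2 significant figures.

With the same pressure gradient and density, V_g ∝ 1/f ∝ 1/sin φ.
V₂ = V₁ · sin φ₁ / sin φ₂ = 36.0 × sin 58° / sin 37°
V₂ = 36.0 × 0.8480/0.6018 = 51 m s⁻¹

51 m s⁻¹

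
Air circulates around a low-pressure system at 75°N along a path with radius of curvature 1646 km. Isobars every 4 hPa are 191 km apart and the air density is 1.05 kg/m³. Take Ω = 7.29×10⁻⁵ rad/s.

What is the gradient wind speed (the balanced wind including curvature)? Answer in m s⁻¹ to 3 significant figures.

13.4 m s⁻¹

Coriolis parameter at 75°N:
f = 2Ω sin φ = 2 × 7.29×10⁻⁵ × sin 75° = 1.41×10⁻⁴ s⁻¹
Pressure gradient: |∂P/∂n| = 400 Pa / 191000 m = 2.09×10⁻³ Pa/m
Geostrophic speed: V_g = |∂P/∂n|/(fρ) = 2.09×10⁻³/(1.41×10⁻⁴ × 1.05) = 14.2 m/s
Around a low, centrifugal force acts outward with Coriolis, so pressure-gradient force balances both:
(1/ρ)|∂P/∂n| = fV + V²/R  →  V² + fR·V − fR·V_g = 0
With fR = 1.41×10⁻⁴ × 1646×10³ m = 232 m/s:
V = [−fR + √((fR)² + 4 fR V_g)]/2 = [−232 + √(232² + 4×232×14.2)]/2 = 13.4 m/s
Subgeostrophic (V < V_g = 14.2 m/s), as expected around a low.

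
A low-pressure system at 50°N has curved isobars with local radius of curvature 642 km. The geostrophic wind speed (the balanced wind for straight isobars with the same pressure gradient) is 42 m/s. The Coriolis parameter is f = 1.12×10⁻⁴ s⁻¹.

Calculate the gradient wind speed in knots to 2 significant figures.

Around a low, centrifugal force acts outward with Coriolis, so pressure-gradient force balances both:
(1/ρ)|∂P/∂n| = fV + V²/R  →  V² + fR·V − fR·V_g = 0
With fR = 1.12×10⁻⁴ × 642×10³ m = 71.9 m/s:
V = [−fR + √((fR)² + 4 fR V_g)]/2 = [−71.9 + √(71.9² + 4×71.9×42)]/2 = 29.7 m/s
Subgeostrophic (V < V_g = 42 m/s), as expected around a low.
Converting: 29.7 m/s × 1.944 = 58 knots

58 knots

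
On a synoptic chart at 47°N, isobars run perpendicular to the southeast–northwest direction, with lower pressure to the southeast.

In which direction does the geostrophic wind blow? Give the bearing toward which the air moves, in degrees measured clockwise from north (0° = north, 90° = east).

225°

The pressure-gradient force points toward the southeast (bearing 135°).
Geostrophic balance: in the Northern Hemisphere the Coriolis force deflects motion to the right, so the geostrophic wind blows 90° to the right of the pressure-gradient force (low pressure on the left).
Rotating 135° by 90° clockwise gives 225° — the wind blows toward the southwest.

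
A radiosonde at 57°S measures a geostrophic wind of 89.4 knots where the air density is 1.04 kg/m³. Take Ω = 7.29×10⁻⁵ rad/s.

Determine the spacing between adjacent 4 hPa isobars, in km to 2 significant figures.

68 km

Coriolis parameter at 57°S:
f = 2Ω sin φ = 2 × 7.29×10⁻⁵ × sin 57° = 1.22×10⁻⁴ s⁻¹
Wind speed in SI: 89.4 knots = 46.0 m/s
Geostrophic balance rearranged: |∂P/∂n| = f ρ V_g
|∂P/∂n| = 1.22×10⁻⁴ × 1.04 × 46.0 = 5.85×10⁻³ Pa/m
Isobar spacing: Δn = ΔP/|∂P/∂n| = 400 Pa / 5.85×10⁻³ Pa/m = 68391 m ≈ 68 km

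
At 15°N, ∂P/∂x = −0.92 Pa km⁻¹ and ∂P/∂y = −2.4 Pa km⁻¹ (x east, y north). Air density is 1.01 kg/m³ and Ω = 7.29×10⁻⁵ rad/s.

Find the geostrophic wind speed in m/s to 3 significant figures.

67.4 m/s

Coriolis parameter at 15°N:
f = 2Ω sin φ = 2 × 7.29×10⁻⁵ × sin 15° = 3.77×10⁻⁵ s⁻¹
Component geostrophic relations (x east, y north):
u_g = −(1/(fρ)) ∂P/∂y,  v_g = (1/(fρ)) ∂P/∂x
u_g = −(−2.4×10⁻³)/(3.77×10⁻⁵ × 1.01) = 63.0 m/s;  v_g = (−0.92×10⁻³)/(3.77×10⁻⁵ × 1.01) = −24.1 m/s
|V_g| = √(u_g² + v_g²) = 67.4 m/s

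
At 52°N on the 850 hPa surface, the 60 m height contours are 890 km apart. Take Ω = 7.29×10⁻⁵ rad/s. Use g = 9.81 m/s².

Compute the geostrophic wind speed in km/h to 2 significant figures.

21 km/h

Coriolis parameter at 52°N:
f = 2Ω sin φ = 2 × 7.29×10⁻⁵ × sin 52° = 1.15×10⁻⁴ s⁻¹
Height gradient: |∂Z/∂n| = 60 m / 890000 m = 6.74×10⁻⁵
On a pressure surface, geostrophic balance gives V_g = (g/f)|∂Z/∂n|:
V_g = 9.81 × 6.74×10⁻⁵ / 1.15×10⁻⁴ = 5.76 m/s
Converting: 5.76 m/s × 3.6 = 21 km/h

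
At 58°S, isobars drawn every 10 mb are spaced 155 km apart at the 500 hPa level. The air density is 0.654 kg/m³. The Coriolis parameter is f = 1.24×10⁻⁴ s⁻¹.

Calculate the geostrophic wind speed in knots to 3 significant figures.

155 knots

Pressure gradient: |∂P/∂n| = 1000 Pa / 155000 m = 6.45×10⁻³ Pa/m
Geostrophic balance (pressure-gradient force = Coriolis force):
V_g = (1/(fρ)) |∂P/∂n| = 6.45×10⁻³ / (1.24×10⁻⁴ × 0.654) = 79.6 m/s
Converting: 79.6 m/s × 1.944 = 155 knots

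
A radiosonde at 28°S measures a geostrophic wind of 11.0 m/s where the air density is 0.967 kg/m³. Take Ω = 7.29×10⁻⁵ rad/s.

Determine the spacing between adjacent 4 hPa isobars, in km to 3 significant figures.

549 km

Coriolis parameter at 28°S:
f = 2Ω sin φ = 2 × 7.29×10⁻⁵ × sin 28° = 6.84×10⁻⁵ s⁻¹
Geostrophic balance rearranged: |∂P/∂n| = f ρ V_g
|∂P/∂n| = 6.84×10⁻⁵ × 0.967 × 11.0 = 7.28×10⁻⁴ Pa/m
Isobar spacing: Δn = ΔP/|∂P/∂n| = 400 Pa / 7.28×10⁻⁴ Pa/m = 549381 m ≈ 549 km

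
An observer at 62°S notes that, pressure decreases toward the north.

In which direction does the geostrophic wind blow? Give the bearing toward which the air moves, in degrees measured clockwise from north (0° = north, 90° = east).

The pressure-gradient force points toward the north (bearing 000°).
Geostrophic balance: in the Southern Hemisphere the Coriolis force deflects motion to the left, so the geostrophic wind blows 90° to the left of the pressure-gradient force (low pressure on the right).
Rotating 000° by 90° counterclockwise gives 270° — the wind blows toward the west.

270°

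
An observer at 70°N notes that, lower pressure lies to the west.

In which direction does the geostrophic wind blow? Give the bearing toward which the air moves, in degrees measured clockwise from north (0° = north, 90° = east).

The pressure-gradient force points toward the west (bearing 270°).
Geostrophic balance: in the Northern Hemisphere the Coriolis force deflects motion to the right, so the geostrophic wind blows 90° to the right of the pressure-gradient force (low pressure on the left).
Rotating 270° by 90° clockwise gives 000° — the wind blows toward the north.

000°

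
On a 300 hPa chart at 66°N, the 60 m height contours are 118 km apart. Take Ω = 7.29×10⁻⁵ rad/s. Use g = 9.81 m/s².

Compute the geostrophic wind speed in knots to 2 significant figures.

73 knots

Coriolis parameter at 66°N:
f = 2Ω sin φ = 2 × 7.29×10⁻⁵ × sin 66° = 1.33×10⁻⁴ s⁻¹
Height gradient: |∂Z/∂n| = 60 m / 118000 m = 5.08×10⁻⁴
On a pressure surface, geostrophic balance gives V_g = (g/f)|∂Z/∂n|:
V_g = 9.81 × 5.08×10⁻⁴ / 1.33×10⁻⁴ = 37.4 m/s
Converting: 37.4 m/s × 1.944 = 73 knots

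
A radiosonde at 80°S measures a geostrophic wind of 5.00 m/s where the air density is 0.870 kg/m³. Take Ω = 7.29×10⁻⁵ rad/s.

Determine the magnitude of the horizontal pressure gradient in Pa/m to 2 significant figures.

6.2×10⁻⁴ Pa/m

Coriolis parameter at 80°S:
f = 2Ω sin φ = 2 × 7.29×10⁻⁵ × sin 80° = 1.44×10⁻⁴ s⁻¹
Geostrophic balance rearranged: |∂P/∂n| = f ρ V_g
|∂P/∂n| = 1.44×10⁻⁴ × 0.870 × 5.00 = 6.25×10⁻⁴ Pa/m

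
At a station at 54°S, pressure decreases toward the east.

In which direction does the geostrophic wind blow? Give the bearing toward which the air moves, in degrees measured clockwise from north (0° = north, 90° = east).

The pressure-gradient force points toward the east (bearing 090°).
Geostrophic balance: in the Southern Hemisphere the Coriolis force deflects motion to the left, so the geostrophic wind blows 90° to the left of the pressure-gradient force (low pressure on the right).
Rotating 090° by 90° counterclockwise gives 000° — the wind blows toward the north.

000°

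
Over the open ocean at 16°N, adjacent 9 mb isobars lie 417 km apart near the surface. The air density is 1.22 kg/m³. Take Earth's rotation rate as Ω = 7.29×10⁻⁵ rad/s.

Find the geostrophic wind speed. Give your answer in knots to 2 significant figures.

Coriolis parameter at 16°N:
f = 2Ω sin φ = 2 × 7.29×10⁻⁵ × sin 16° = 4.02×10⁻⁵ s⁻¹
Pressure gradient: |∂P/∂n| = 900 Pa / 417000 m = 2.16×10⁻³ Pa/m
Geostrophic balance (pressure-gradient force = Coriolis force):
V_g = (1/(fρ)) |∂P/∂n| = 2.16×10⁻³ / (4.02×10⁻⁵ × 1.22) = 44.0 m/s
Converting: 44.0 m/s × 1.944 = 86 knots

86 knots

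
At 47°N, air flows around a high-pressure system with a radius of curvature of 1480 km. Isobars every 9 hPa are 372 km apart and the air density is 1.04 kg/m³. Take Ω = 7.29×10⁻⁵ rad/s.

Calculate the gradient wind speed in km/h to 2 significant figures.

94 km/h

Coriolis parameter at 47°N:
f = 2Ω sin φ = 2 × 7.29×10⁻⁵ × sin 47° = 1.07×10⁻⁴ s⁻¹
Pressure gradient: |∂P/∂n| = 900 Pa / 372000 m = 2.42×10⁻³ Pa/m
Geostrophic speed: V_g = |∂P/∂n|/(fρ) = 2.42×10⁻³/(1.07×10⁻⁴ × 1.04) = 21.8 m/s
Around a high, pressure-gradient force acts outward with centrifugal, so Coriolis balances both:
fV = (1/ρ)|∂P/∂n| + V²/R  →  V² − fR·V + fR·V_g = 0
With fR = 1.07×10⁻⁴ × 1480×10³ m = 158 m/s:
V = [fR − √((fR)² − 4 fR V_g)]/2 = [158 − √(158² − 4×158×21.8)]/2 = 26.1 m/s
Supergeostrophic (V > V_g = 21.8 m/s), as expected around a high.
Converting: 26.1 m/s × 3.6 = 94 km/h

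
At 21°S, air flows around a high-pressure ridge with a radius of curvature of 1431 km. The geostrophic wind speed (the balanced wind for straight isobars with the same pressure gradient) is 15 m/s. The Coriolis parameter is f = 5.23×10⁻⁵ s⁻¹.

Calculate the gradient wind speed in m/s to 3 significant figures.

20.8 m/s

Around a high, pressure-gradient force acts outward with centrifugal, so Coriolis balances both:
fV = (1/ρ)|∂P/∂n| + V²/R  →  V² − fR·V + fR·V_g = 0
With fR = 5.23×10⁻⁵ × 1431×10³ m = 74.8 m/s:
V = [fR − √((fR)² − 4 fR V_g)]/2 = [74.8 − √(74.8² − 4×74.8×15)]/2 = 20.8 m/s
Supergeostrophic (V > V_g = 15 m/s), as expected around a high.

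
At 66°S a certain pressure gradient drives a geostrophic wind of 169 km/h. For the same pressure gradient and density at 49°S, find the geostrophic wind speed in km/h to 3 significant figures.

With the same pressure gradient and density, V_g ∝ 1/f ∝ 1/sin φ.
V₂ = V₁ · sin φ₁ / sin φ₂ = 169 × sin 66° / sin 49°
V₂ = 169 × 0.9135/0.7547 = 205 km/h

205 km/h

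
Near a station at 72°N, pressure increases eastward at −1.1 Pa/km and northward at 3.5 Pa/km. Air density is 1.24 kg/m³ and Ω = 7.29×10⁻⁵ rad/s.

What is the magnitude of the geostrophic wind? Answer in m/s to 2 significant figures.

Coriolis parameter at 72°N:
f = 2Ω sin φ = 2 × 7.29×10⁻⁵ × sin 72° = 1.39×10⁻⁴ s⁻¹
Component geostrophic relations (x east, y north):
u_g = −(1/(fρ)) ∂P/∂y,  v_g = (1/(fρ)) ∂P/∂x
u_g = −(3.5×10⁻³)/(1.39×10⁻⁴ × 1.24) = −20.4 m/s;  v_g = (−1.1×10⁻³)/(1.39×10⁻⁴ × 1.24) = −6.40 m/s
|V_g| = √(u_g² + v_g²) = 21.3 m/s

21 m/s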